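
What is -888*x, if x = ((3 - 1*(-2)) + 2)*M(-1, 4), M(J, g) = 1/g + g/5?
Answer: -32634/5 ≈ -6526.8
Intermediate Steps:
M(J, g) = 1/g + g/5 (M(J, g) = 1/g + g*(⅕) = 1/g + g/5)
x = 147/20 (x = ((3 - 1*(-2)) + 2)*(1/4 + (⅕)*4) = ((3 + 2) + 2)*(¼ + ⅘) = (5 + 2)*(21/20) = 7*(21/20) = 147/20 ≈ 7.3500)
-888*x = -888*147/20 = -32634/5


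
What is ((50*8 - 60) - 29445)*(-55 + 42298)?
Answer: -1229482515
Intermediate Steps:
((50*8 - 60) - 29445)*(-55 + 42298) = ((400 - 60) - 29445)*42243 = (340 - 29445)*42243 = -29105*42243 = -1229482515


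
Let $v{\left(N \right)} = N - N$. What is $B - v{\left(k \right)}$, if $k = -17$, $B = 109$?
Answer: $109$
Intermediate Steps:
$v{\left(N \right)} = 0$
$B - v{\left(k \right)} = 109 - 0 = 109 + 0 = 109$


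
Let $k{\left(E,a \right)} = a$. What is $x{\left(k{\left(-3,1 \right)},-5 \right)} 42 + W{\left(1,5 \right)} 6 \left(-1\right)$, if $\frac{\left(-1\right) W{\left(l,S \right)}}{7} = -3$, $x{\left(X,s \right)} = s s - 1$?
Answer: $882$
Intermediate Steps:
$x{\left(X,s \right)} = -1 + s^{2}$ ($x{\left(X,s \right)} = s^{2} - 1 = -1 + s^{2}$)
$W{\left(l,S \right)} = 21$ ($W{\left(l,S \right)} = \left(-7\right) \left(-3\right) = 21$)
$x{\left(k{\left(-3,1 \right)},-5 \right)} 42 + W{\left(1,5 \right)} 6 \left(-1\right) = \left(-1 + \left(-5\right)^{2}\right) 42 + 21 \cdot 6 \left(-1\right) = \left(-1 + 25\right) 42 + 126 \left(-1\right) = 24 \cdot 42 - 126 = 1008 - 126 = 882$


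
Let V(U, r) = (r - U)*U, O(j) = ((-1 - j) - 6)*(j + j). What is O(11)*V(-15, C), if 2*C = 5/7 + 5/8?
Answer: 2606175/28 ≈ 93078.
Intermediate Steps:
O(j) = 2*j*(-7 - j) (O(j) = (-7 - j)*(2*j) = 2*j*(-7 - j))
C = 75/112 (C = (5/7 + 5/8)/2 = (½)*(75/56) = 75/112 ≈ 0.66964)
V(U, r) = U*(r - U)
O(11)*V(-15, C) = (-2*11*(7 + 11))*(-15*(75/112 - 1*(-15))) = (-2*11*18)*(-15*(75/112 + 15)) = -(-5940)*1755/112 = -396*(-26325/112) = 2606175/28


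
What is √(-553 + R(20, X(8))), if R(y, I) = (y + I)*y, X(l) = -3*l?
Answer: I*√633 ≈ 25.159*I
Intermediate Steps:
R(y, I) = y*(I + y) (R(y, I) = (I + y)*y = y*(I + y))
√(-553 + R(20, X(8))) = √(-553 + 20*(-3*8 + 20)) = √(-553 + 20*(-24 + 20)) = √(-553 + 20*(-4)) = √(-553 - 80) = √(-633) = I*√633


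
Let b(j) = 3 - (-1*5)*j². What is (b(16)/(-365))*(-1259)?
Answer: 1615297/365 ≈ 4425.5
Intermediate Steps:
b(j) = 3 + 5*j² (b(j) = 3 - (-5)*j² = 3 + 5*j²)
(b(16)/(-365))*(-1259) = ((3 + 5*16²)/(-365))*(-1259) = ((3 + 5*256)*(-1/365))*(-1259) = ((3 + 1280)*(-1/365))*(-1259) = (1283*(-1/365))*(-1259) = -1283/365*(-1259) = 1615297/365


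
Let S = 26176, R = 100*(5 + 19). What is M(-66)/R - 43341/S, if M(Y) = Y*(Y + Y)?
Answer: 1291947/654400 ≈ 1.9742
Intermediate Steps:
M(Y) = 2*Y**2 (M(Y) = Y*(2*Y) = 2*Y**2)
R = 2400 (R = 100*24 = 2400)
M(-66)/R - 43341/S = (2*(-66)**2)/2400 - 43341/26176 = (2*4356)*(1/2400) - 43341*1/26176 = 8712*(1/2400) - 43341/26176 = 363/100 - 43341/26176 = 1291947/654400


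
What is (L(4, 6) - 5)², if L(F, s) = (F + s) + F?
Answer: 81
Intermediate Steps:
L(F, s) = s + 2*F
(L(4, 6) - 5)² = ((6 + 2*4) - 5)² = ((6 + 8) - 5)² = (14 - 5)² = 9² = 81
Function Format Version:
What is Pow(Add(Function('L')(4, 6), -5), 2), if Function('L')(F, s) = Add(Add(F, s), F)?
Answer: 81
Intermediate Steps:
Function('L')(F, s) = Add(s, Mul(2, F))
Pow(Add(Function('L')(4, 6), -5), 2) = Pow(Add(Add(6, Mul(2, 4)), -5), 2) = Pow(Add(Add(6, 8), -5), 2) = Pow(Add(14, -5), 2) = Pow(9, 2) = 81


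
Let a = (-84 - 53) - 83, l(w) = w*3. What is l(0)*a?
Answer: 0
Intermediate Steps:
l(w) = 3*w
a = -220 (a = -137 - 83 = -220)
l(0)*a = (3*0)*(-220) = 0*(-220) = 0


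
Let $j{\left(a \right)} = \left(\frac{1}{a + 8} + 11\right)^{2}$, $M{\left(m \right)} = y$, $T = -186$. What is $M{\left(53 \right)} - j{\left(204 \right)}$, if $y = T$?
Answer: $- \frac{13802473}{44944} \approx -307.1$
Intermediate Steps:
$y = -186$
$M{\left(m \right)} = -186$
$j{\left(a \right)} = \left(11 + \frac{1}{8 + a}\right)^{2}$ ($j{\left(a \right)} = \left(\frac{1}{8 + a} + 11\right)^{2} = \left(11 + \frac{1}{8 + a}\right)^{2}$)
$M{\left(53 \right)} - j{\left(204 \right)} = -186 - \frac{\left(89 + 11 \cdot 204\right)^{2}}{\left(8 + 204\right)^{2}} = -186 - \frac{\left(89 + 2244\right)^{2}}{44944} = -186 - \frac{2333^{2}}{44944} = -186 - \frac{1}{44944} \cdot 5442889 = -186 - \frac{5442889}{44944} = - \frac{13802473}{44944}$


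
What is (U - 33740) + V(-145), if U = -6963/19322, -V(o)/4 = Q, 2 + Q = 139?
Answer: -662519699/19322 ≈ -34288.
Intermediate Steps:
Q = 137 (Q = -2 + 139 = 137)
V(o) = -548 (V(o) = -4*137 = -548)
U = -6963/19322 (U = -6963*1/19322 = -6963/19322 ≈ -0.36037)
(U - 33740) + V(-145) = (-6963/19322 - 33740) - 548 = -651931243/19322 - 548 = -662519699/19322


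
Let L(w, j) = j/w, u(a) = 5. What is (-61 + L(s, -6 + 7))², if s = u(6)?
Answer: 92416/25 ≈ 3696.6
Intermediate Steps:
s = 5
(-61 + L(s, -6 + 7))² = (-61 + (-6 + 7)/5)² = (-61 + 1*(⅕))² = (-61 + ⅕)² = (-304/5)² = 92416/25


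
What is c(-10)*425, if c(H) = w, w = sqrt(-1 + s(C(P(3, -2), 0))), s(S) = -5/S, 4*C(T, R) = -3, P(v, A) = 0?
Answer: 425*sqrt(51)/3 ≈ 1011.7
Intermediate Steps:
C(T, R) = -3/4 (C(T, R) = (1/4)*(-3) = -3/4)
w = sqrt(51)/3 (w = sqrt(-1 - 5/(-3/4)) = sqrt(-1 - 5*(-4/3)) = sqrt(-1 + 20/3) = sqrt(17/3) = sqrt(51)/3 ≈ 2.3805)
c(H) = sqrt(51)/3
c(-10)*425 = (sqrt(51)/3)*425 = 425*sqrt(51)/3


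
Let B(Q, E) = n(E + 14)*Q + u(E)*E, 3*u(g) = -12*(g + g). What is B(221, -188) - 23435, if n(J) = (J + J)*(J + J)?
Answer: 26457797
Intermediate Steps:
n(J) = 4*J**2 (n(J) = (2*J)*(2*J) = 4*J**2)
u(g) = -8*g (u(g) = (-12*(g + g))/3 = (-24*g)/3 = -8*g)
B(Q, E) = -8*E**2 + 4*Q*(14 + E)**2 (B(Q, E) = (4*(E + 14)**2)*Q + (-8*E)*E = (4*(14 + E)**2)*Q - 8*E**2 = 4*Q*(14 + E)**2 - 8*E**2 = -8*E**2 + 4*Q*(14 + E)**2)
B(221, -188) - 23435 = (-8*(-188)**2 + 4*221*(14 - 188)**2) - 23435 = (-8*35344 + 4*221*(-174)**2) - 23435 = (-282752 + 4*221*30276) - 23435 = (-282752 + 26763984) - 23435 = 26481232 - 23435 = 26457797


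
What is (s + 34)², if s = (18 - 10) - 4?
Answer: 1444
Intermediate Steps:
s = 4 (s = 8 - 4 = 4)
(s + 34)² = (4 + 34)² = 38² = 1444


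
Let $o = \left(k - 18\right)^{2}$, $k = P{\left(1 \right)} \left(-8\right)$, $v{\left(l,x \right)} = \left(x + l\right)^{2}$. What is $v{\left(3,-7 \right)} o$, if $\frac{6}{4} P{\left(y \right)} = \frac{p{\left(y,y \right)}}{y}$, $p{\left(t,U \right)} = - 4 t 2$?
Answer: $\frac{87616}{9} \approx 9735.1$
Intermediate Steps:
$p{\left(t,U \right)} = - 8 t$
$P{\left(y \right)} = - \frac{16}{3}$ ($P{\left(y \right)} = \frac{2 \frac{\left(-8\right) y}{y}}{3} = \frac{2}{3} \left(-8\right) = - \frac{16}{3}$)
$v{\left(l,x \right)} = \left(l + x\right)^{2}$
$k = \frac{128}{3}$ ($k = \left(- \frac{16}{3}\right) \left(-8\right) = \frac{128}{3} \approx 42.667$)
$o = \frac{5476}{9}$ ($o = \left(\frac{128}{3} - 18\right)^{2} = \left(\frac{74}{3}\right)^{2} = \frac{5476}{9} \approx 608.44$)
$v{\left(3,-7 \right)} o = \left(3 - 7\right)^{2} \cdot \frac{5476}{9} = \left(-4\right)^{2} \cdot \frac{5476}{9} = 16 \cdot \frac{5476}{9} = \frac{87616}{9}$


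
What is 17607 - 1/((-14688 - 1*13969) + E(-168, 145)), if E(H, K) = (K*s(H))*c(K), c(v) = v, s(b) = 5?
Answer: 1346372075/76468 ≈ 17607.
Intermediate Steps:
E(H, K) = 5*K**2 (E(H, K) = (K*5)*K = (5*K)*K = 5*K**2)
17607 - 1/((-14688 - 1*13969) + E(-168, 145)) = 17607 - 1/((-14688 - 1*13969) + 5*145**2) = 17607 - 1/((-14688 - 13969) + 5*21025) = 17607 - 1/(-28657 + 105125) = 17607 - 1/76468 = 1346372075/76468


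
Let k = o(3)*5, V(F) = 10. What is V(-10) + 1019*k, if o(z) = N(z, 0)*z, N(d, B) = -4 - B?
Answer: -61130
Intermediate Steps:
o(z) = -4*z (o(z) = (-4 - 1*0)*z = (-4 + 0)*z = -4*z)
k = -60 (k = -4*3*5 = -12*5 = -60)
V(-10) + 1019*k = 10 + 1019*(-60) = 10 - 61140 = -61130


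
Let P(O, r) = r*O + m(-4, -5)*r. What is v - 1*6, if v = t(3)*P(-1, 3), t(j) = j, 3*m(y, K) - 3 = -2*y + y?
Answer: 6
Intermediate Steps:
m(y, K) = 1 - y/3 (m(y, K) = 1 + (-2*y + y)/3 = 1 + (-y)/3 = 1 - y/3)
P(O, r) = 7*r/3 + O*r (P(O, r) = r*O + (1 - ⅓*(-4))*r = O*r + (1 + 4/3)*r = O*r + 7*r/3 = 7*r/3 + O*r)
v = 12 (v = 3*((⅓)*3*(7 + 3*(-1))) = 3*((⅓)*3*(7 - 3)) = 3*((⅓)*3*4) = 3*4 = 12)
v - 1*6 = 12 - 1*6 = 12 - 6 = 6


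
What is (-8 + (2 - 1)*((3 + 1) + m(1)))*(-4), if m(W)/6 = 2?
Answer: -32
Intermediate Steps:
m(W) = 12 (m(W) = 6*2 = 12)
(-8 + (2 - 1)*((3 + 1) + m(1)))*(-4) = (-8 + (2 - 1)*((3 + 1) + 12))*(-4) = (-8 + 1*(4 + 12))*(-4) = (-8 + 1*16)*(-4) = (-8 + 16)*(-4) = 8*(-4) = -32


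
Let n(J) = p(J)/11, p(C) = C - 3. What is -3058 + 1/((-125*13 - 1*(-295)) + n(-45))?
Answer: -44885335/14678 ≈ -3058.0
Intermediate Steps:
p(C) = -3 + C
n(J) = -3/11 + J/11 (n(J) = (-3 + J)/11 = (-3 + J)*(1/11) = -3/11 + J/11)
-3058 + 1/((-125*13 - 1*(-295)) + n(-45)) = -3058 + 1/((-125*13 - 1*(-295)) + (-3/11 + (1/11)*(-45))) = -3058 + 1/((-1625 + 295) + (-3/11 - 45/11)) = -3058 + 1/(-1330 - 48/11) = -3058 + 1/(-14678/11) = -3058 - 11/14678 = -44885335/14678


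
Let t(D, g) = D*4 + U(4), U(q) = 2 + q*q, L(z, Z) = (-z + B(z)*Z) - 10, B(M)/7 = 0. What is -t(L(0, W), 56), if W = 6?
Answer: 22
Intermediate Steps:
B(M) = 0 (B(M) = 7*0 = 0)
L(z, Z) = -10 - z (L(z, Z) = (-z + 0*Z) - 10 = (-z + 0) - 10 = -z - 10 = -10 - z)
U(q) = 2 + q²
t(D, g) = 18 + 4*D (t(D, g) = D*4 + (2 + 4²) = 4*D + (2 + 16) = 4*D + 18 = 18 + 4*D)
-t(L(0, W), 56) = -(18 + 4*(-10 - 1*0)) = -(18 + 4*(-10 + 0)) = -(18 + 4*(-10)) = -(18 - 40) = -1*(-22) = 22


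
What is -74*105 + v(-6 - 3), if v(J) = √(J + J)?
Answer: -7770 + 3*I*√2 ≈ -7770.0 + 4.2426*I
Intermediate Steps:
v(J) = √2*√J (v(J) = √(2*J) = √2*√J)
-74*105 + v(-6 - 3) = -74*105 + √2*√(-6 - 3) = -7770 + √2*√(-9) = -7770 + √2*(3*I) = -7770 + 3*I*√2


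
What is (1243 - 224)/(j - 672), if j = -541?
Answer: -1019/1213 ≈ -0.84007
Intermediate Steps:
(1243 - 224)/(j - 672) = (1243 - 224)/(-541 - 672) = 1019/(-1213) = 1019*(-1/1213) = -1019/1213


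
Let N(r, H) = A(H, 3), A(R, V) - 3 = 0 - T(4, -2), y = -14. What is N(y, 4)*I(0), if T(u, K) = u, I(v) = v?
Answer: 0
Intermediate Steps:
A(R, V) = -1 (A(R, V) = 3 + (0 - 1*4) = 3 + (0 - 4) = 3 - 4 = -1)
N(r, H) = -1
N(y, 4)*I(0) = -1*0 = 0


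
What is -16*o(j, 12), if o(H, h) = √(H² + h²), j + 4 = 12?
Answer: -64*√13 ≈ -230.76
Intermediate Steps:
j = 8 (j = -4 + 12 = 8)
-16*o(j, 12) = -16*√(8² + 12²) = -16*√(64 + 144) = -64*√13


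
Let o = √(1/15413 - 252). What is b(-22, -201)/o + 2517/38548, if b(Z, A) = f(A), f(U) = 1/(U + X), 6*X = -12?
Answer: 2517/38548 + I*√2394609919/157693445 ≈ 0.065295 + 0.00031032*I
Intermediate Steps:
X = -2 (X = (⅙)*(-12) = -2)
f(U) = 1/(-2 + U) (f(U) = 1/(U - 2) = 1/(-2 + U))
b(Z, A) = 1/(-2 + A)
o = 5*I*√2394609919/15413 (o = √(1/15413 - 252) = √(-3884075/15413) = 5*I*√2394609919/15413 ≈ 15.875*I)
b(-22, -201)/o + 2517/38548 = 1/((-2 - 201)*((5*I*√2394609919/15413))) + 2517/38548 = (-I*√2394609919/776815)/(-203) + 2517*(1/38548) = -(-1)*I*√2394609919/157693445 + 2517/38548 = I*√2394609919/157693445 + 2517/38548 = 2517/38548 + I*√2394609919/157693445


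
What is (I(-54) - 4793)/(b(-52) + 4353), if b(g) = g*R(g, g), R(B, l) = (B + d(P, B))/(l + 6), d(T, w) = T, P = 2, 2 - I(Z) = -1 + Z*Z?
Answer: -177238/98819 ≈ -1.7936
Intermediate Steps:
I(Z) = 3 - Z² (I(Z) = 2 - (-1 + Z*Z) = 2 - (-1 + Z²) = 2 + (1 - Z²) = 3 - Z²)
R(B, l) = (2 + B)/(6 + l) (R(B, l) = (B + 2)/(l + 6) = (2 + B)/(6 + l))
b(g) = g*(2 + g)/(6 + g) (b(g) = g*((2 + g)/(6 + g)) = g*(2 + g)/(6 + g))
(I(-54) - 4793)/(b(-52) + 4353) = ((3 - 1*(-54)²) - 4793)/(-52*(2 - 52)/(6 - 52) + 4353) = ((3 - 1*2916) - 4793)/(-52*(-50)/(-46) + 4353) = ((3 - 2916) - 4793)/(-52*(-1/46)*(-50) + 4353) = (-2913 - 4793)/(-1300/23 + 4353) = -7706/98819/23 = -7706*23/98819 = -177238/98819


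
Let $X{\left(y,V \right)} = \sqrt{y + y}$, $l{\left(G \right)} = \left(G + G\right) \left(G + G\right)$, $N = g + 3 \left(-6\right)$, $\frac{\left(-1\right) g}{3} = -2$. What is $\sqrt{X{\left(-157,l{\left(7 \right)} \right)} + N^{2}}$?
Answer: $\sqrt{144 + i \sqrt{314}} \approx 12.023 + 0.73695 i$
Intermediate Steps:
$g = 6$ ($g = \left(-3\right) \left(-2\right) = 6$)
$N = -12$ ($N = 6 + 3 \left(-6\right) = 6 - 18 = -12$)
$l{\left(G \right)} = 4 G^{2}$ ($l{\left(G \right)} = 2 G 2 G = 4 G^{2}$)
$X{\left(y,V \right)} = \sqrt{2} \sqrt{y}$ ($X{\left(y,V \right)} = \sqrt{2 y} = \sqrt{2} \sqrt{y}$)
$\sqrt{X{\left(-157,l{\left(7 \right)} \right)} + N^{2}} = \sqrt{\sqrt{2} \sqrt{-157} + \left(-12\right)^{2}} = \sqrt{\sqrt{2} i \sqrt{157} + 144} = \sqrt{i \sqrt{314} + 144} = \sqrt{144 + i \sqrt{314}}$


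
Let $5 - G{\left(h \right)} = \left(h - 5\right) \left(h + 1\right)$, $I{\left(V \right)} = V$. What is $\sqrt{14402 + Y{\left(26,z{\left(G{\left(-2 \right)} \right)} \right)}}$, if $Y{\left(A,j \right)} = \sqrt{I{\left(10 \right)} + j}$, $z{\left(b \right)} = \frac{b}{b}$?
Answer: $\sqrt{14402 + \sqrt{11}} \approx 120.02$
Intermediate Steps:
$G{\left(h \right)} = 5 - \left(1 + h\right) \left(-5 + h\right)$ ($G{\left(h \right)} = 5 - \left(h - 5\right) \left(h + 1\right) = 5 - \left(-5 + h\right) \left(1 + h\right) = 5 - \left(1 + h\right) \left(-5 + h\right)$)
$z{\left(b \right)} = 1$
$Y{\left(A,j \right)} = \sqrt{10 + j}$
$\sqrt{14402 + Y{\left(26,z{\left(G{\left(-2 \right)} \right)} \right)}} = \sqrt{14402 + \sqrt{10 + 1}} = \sqrt{14402 + \sqrt{11}}$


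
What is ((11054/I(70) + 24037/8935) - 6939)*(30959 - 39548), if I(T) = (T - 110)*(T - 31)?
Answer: 27708461903171/464620 ≈ 5.9637e+7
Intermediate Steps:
I(T) = (-110 + T)*(-31 + T)
((11054/I(70) + 24037/8935) - 6939)*(30959 - 39548) = ((11054/(3410 + 70² - 141*70) + 24037/8935) - 6939)*(30959 - 39548) = ((11054/(3410 + 4900 - 9870) + 24037*(1/8935)) - 6939)*(-8589) = ((11054/(-1560) + 24037/8935) - 6939)*(-8589) = ((11054*(-1/1560) + 24037/8935) - 6939)*(-8589) = ((-5527/780 + 24037/8935) - 6939)*(-8589) = (-6126977/1393860 - 6939)*(-8589) = -9678121517/1393860*(-8589) = 27708461903171/464620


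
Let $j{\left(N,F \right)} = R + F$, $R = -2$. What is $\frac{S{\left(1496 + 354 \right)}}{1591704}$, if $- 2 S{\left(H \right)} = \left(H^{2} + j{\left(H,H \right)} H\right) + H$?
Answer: $- \frac{126725}{58952} \approx -2.1496$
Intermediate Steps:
$j{\left(N,F \right)} = -2 + F$
$S{\left(H \right)} = - \frac{H}{2} - \frac{H^{2}}{2} - \frac{H \left(-2 + H\right)}{2}$ ($S{\left(H \right)} = - \frac{\left(H^{2} + \left(-2 + H\right) H\right) + H}{2} = - \frac{\left(H^{2} + H \left(-2 + H\right)\right) + H}{2} = - \frac{H + H^{2} + H \left(-2 + H\right)}{2} = - \frac{H}{2} - \frac{H^{2}}{2} - \frac{H \left(-2 + H\right)}{2}$)
$\frac{S{\left(1496 + 354 \right)}}{1591704} = \frac{\left(1496 + 354\right) \left(\frac{1}{2} - \left(1496 + 354\right)\right)}{1591704} = 1850 \left(\frac{1}{2} - 1850\right) \frac{1}{1591704} = 1850 \left(- \frac{3699}{2}\right) \frac{1}{1591704} = \left(-3421575\right) \frac{1}{1591704} = - \frac{126725}{58952}$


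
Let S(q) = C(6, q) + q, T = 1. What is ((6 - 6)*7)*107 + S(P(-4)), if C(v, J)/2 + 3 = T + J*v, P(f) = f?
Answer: -56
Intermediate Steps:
C(v, J) = -4 + 2*J*v (C(v, J) = -6 + 2*(1 + J*v) = -6 + (2 + 2*J*v) = -4 + 2*J*v)
S(q) = -4 + 13*q (S(q) = (-4 + 2*q*6) + q = (-4 + 12*q) + q = -4 + 13*q)
((6 - 6)*7)*107 + S(P(-4)) = ((6 - 6)*7)*107 + (-4 + 13*(-4)) = (0*7)*107 + (-4 - 52) = 0*107 - 56 = 0 - 56 = -56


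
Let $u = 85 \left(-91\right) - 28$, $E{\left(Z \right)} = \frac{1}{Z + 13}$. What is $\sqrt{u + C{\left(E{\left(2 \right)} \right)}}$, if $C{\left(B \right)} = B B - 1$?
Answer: $\frac{7 i \sqrt{35651}}{15} \approx 88.114 i$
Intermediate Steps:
$E{\left(Z \right)} = \frac{1}{13 + Z}$
$C{\left(B \right)} = -1 + B^{2}$ ($C{\left(B \right)} = B^{2} - 1 = -1 + B^{2}$)
$u = -7763$ ($u = -7735 - 28 = -7763$)
$\sqrt{u + C{\left(E{\left(2 \right)} \right)}} = \sqrt{-7763 - \left(1 - \left(\frac{1}{13 + 2}\right)^{2}\right)} = \sqrt{-7763 - \left(1 - \left(\frac{1}{15}\right)^{2}\right)} = \sqrt{-7763 + \left(-1 + \frac{1}{225}\right)} = \sqrt{-7763 - \frac{224}{225}} = \sqrt{- \frac{1746899}{225}} = \frac{7 i \sqrt{35651}}{15}$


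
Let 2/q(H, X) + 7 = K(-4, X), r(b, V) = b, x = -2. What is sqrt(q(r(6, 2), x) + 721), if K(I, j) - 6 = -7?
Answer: 31*sqrt(3)/2 ≈ 26.847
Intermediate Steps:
K(I, j) = -1 (K(I, j) = 6 - 7 = -1)
q(H, X) = -1/4 (q(H, X) = 2/(-7 - 1) = 2/(-8) = 2*(-1/8) = -1/4)
sqrt(q(r(6, 2), x) + 721) = sqrt(-1/4 + 721) = sqrt(2883/4) = 31*sqrt(3)/2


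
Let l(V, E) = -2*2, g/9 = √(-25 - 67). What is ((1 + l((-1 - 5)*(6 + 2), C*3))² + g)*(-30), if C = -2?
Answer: -270 - 540*I*√23 ≈ -270.0 - 2589.8*I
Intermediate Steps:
g = 18*I*√23 (g = 9*√(-25 - 67) = 9*√(-92) = 9*(2*I*√23) = 18*I*√23 ≈ 86.325*I)
l(V, E) = -4
((1 + l((-1 - 5)*(6 + 2), C*3))² + g)*(-30) = ((1 - 4)² + 18*I*√23)*(-30) = ((-3)² + 18*I*√23)*(-30) = (9 + 18*I*√23)*(-30) = -270 - 540*I*√23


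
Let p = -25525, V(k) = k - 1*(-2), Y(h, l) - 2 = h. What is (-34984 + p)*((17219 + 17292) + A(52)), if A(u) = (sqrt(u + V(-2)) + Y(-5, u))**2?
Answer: -2091917148 + 726108*sqrt(13) ≈ -2.0893e+9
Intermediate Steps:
Y(h, l) = 2 + h
V(k) = 2 + k (V(k) = k + 2 = 2 + k)
A(u) = (-3 + sqrt(u))**2 (A(u) = (sqrt(u + (2 - 2)) + (2 - 5))**2 = (sqrt(u + 0) - 3)**2 = (sqrt(u) - 3)**2 = (-3 + sqrt(u))**2)
(-34984 + p)*((17219 + 17292) + A(52)) = (-34984 - 25525)*((17219 + 17292) + (-3 + sqrt(52))**2) = -60509*(34511 + (-3 + 2*sqrt(13))**2) = -2088226099 - 60509*(-3 + 2*sqrt(13))**2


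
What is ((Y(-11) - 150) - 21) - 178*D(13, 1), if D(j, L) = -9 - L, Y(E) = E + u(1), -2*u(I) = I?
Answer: 3195/2 ≈ 1597.5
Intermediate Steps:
u(I) = -I/2
Y(E) = -1/2 + E (Y(E) = E - 1/2*1 = E - 1/2 = -1/2 + E)
((Y(-11) - 150) - 21) - 178*D(13, 1) = (((-1/2 - 11) - 150) - 21) - 178*(-9 - 1*1) = ((-23/2 - 150) - 21) - 178*(-9 - 1) = (-323/2 - 21) - 178*(-10) = -365/2 + 1780 = 3195/2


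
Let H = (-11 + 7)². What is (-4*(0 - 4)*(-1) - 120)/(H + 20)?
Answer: -34/9 ≈ -3.7778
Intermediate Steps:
H = 16 (H = (-4)² = 16)
(-4*(0 - 4)*(-1) - 120)/(H + 20) = (-4*(0 - 4)*(-1) - 120)/(16 + 20) = (-4*(-4)*(-1) - 120)/36 = (16*(-1) - 120)*(1/36) = (-16 - 120)*(1/36) = -136*1/36 = -34/9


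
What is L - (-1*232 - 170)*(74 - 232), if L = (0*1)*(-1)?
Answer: -63516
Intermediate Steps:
L = 0 (L = 0*(-1) = 0)
L - (-1*232 - 170)*(74 - 232) = 0 - (-1*232 - 170)*(74 - 232) = 0 - (-232 - 170)*(-158) = 0 - (-402)*(-158) = 0 - 1*63516 = 0 - 63516 = -63516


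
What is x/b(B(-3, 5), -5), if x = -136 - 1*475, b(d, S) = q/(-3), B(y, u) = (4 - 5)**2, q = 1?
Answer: 1833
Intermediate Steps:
B(y, u) = 1 (B(y, u) = (-1)**2 = 1)
b(d, S) = -1/3 (b(d, S) = 1/(-3) = 1*(-1/3) = -1/3)
x = -611 (x = -136 - 475 = -611)
x/b(B(-3, 5), -5) = -611/(-1/3) = -611*(-3) = 1833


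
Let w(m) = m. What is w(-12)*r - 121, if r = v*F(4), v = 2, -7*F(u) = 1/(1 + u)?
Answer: -4211/35 ≈ -120.31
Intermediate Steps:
F(u) = -1/(7*(1 + u))
r = -2/35 (r = 2*(-1/(7 + 7*4)) = 2*(-1/(7 + 28)) = 2*(-1/35) = -2/35 ≈ -0.057143)
w(-12)*r - 121 = -12*(-2/35) - 121 = 24/35 - 121 = -4211/35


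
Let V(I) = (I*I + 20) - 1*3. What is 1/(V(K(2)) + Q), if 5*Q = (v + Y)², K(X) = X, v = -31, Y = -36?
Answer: 5/4594 ≈ 0.0010884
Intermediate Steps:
Q = 4489/5 (Q = (-31 - 36)²/5 = (⅕)*(-67)² = (⅕)*4489 = 4489/5 ≈ 897.80)
V(I) = 17 + I² (V(I) = (I² + 20) - 3 = (20 + I²) - 3 = 17 + I²)
1/(V(K(2)) + Q) = 1/((17 + 2²) + 4489/5) = 1/((17 + 4) + 4489/5) = 1/(21 + 4489/5) = 1/(4594/5) = 5/4594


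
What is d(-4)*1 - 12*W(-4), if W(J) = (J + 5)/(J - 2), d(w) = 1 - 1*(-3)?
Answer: 6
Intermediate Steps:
d(w) = 4 (d(w) = 1 + 3 = 4)
W(J) = (5 + J)/(-2 + J)
d(-4)*1 - 12*W(-4) = 4*1 - 12*(5 - 4)/(-2 - 4) = 4 - 12/(-6) = 4 - (-2) = 4 - 12*(-1/6) = 4 + 2 = 6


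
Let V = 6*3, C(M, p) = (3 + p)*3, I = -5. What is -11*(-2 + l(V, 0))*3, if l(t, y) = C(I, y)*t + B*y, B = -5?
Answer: -5280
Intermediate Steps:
C(M, p) = 9 + 3*p
V = 18
l(t, y) = -5*y + t*(9 + 3*y) (l(t, y) = (9 + 3*y)*t - 5*y = t*(9 + 3*y) - 5*y = -5*y + t*(9 + 3*y))
-11*(-2 + l(V, 0))*3 = -11*(-2 + (-5*0 + 3*18*(3 + 0)))*3 = -11*(-2 + (0 + 3*18*3))*3 = -11*(-2 + (0 + 162))*3 = -11*(-2 + 162)*3 = -11*160*3 = -1760*3 = -5280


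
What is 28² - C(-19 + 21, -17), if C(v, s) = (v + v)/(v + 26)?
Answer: 5487/7 ≈ 783.86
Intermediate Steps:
C(v, s) = 2*v/(26 + v) (C(v, s) = (2*v)/(26 + v) = 2*v/(26 + v))
28² - C(-19 + 21, -17) = 28² - 2*(-19 + 21)/(26 + (-19 + 21)) = 784 - 2*2/(26 + 2) = 784 - 2*2/28 = 784 - 1*⅐ = 784 - ⅐ = 5487/7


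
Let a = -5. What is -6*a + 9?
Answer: 39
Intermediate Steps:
-6*a + 9 = -6*(-5) + 9 = 30 + 9 = 39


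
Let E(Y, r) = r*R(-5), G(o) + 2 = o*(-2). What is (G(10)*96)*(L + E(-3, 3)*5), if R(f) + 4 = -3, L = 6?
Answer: 209088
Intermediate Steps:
R(f) = -7 (R(f) = -4 - 3 = -7)
G(o) = -2 - 2*o (G(o) = -2 + o*(-2) = -2 - 2*o)
E(Y, r) = -7*r (E(Y, r) = r*(-7) = -7*r)
(G(10)*96)*(L + E(-3, 3)*5) = ((-2 - 2*10)*96)*(6 - 7*3*5) = ((-2 - 20)*96)*(6 - 21*5) = (-22*96)*(6 - 105) = -2112*(-99) = 209088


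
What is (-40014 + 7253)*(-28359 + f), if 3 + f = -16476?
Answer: 1468937718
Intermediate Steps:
f = -16479 (f = -3 - 16476 = -16479)
(-40014 + 7253)*(-28359 + f) = (-40014 + 7253)*(-28359 - 16479) = -32761*(-44838) = 1468937718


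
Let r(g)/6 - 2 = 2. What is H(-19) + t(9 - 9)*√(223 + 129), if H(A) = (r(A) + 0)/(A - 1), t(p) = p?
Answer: -6/5 ≈ -1.2000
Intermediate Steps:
r(g) = 24 (r(g) = 12 + 6*2 = 12 + 12 = 24)
H(A) = 24/(-1 + A) (H(A) = (24 + 0)/(A - 1) = 24/(-1 + A))
H(-19) + t(9 - 9)*√(223 + 129) = 24/(-1 - 19) + (9 - 9)*√(223 + 129) = 24/(-20) + 0*√352 = 24*(-1/20) + 0*(4*√22) = -6/5 + 0 = -6/5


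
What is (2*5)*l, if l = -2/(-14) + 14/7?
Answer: 150/7 ≈ 21.429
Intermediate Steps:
l = 15/7 (l = -2*(-1/14) + 14*(1/7) = 1/7 + 2 = 15/7 ≈ 2.1429)
(2*5)*l = (2*5)*(15/7) = 10*(15/7) = 150/7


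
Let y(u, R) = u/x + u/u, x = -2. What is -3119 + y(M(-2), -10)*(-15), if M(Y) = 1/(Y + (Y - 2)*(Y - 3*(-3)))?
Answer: -12537/4 ≈ -3134.3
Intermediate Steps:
M(Y) = 1/(Y + (-2 + Y)*(9 + Y)) (M(Y) = 1/(Y + (-2 + Y)*(Y + 9)) = 1/(Y + (-2 + Y)*(9 + Y)))
y(u, R) = 1 - u/2 (y(u, R) = u/(-2) + u/u = u*(-½) + 1 = -u/2 + 1 = 1 - u/2)
-3119 + y(M(-2), -10)*(-15) = -3119 + (1 - 1/(2*(-18 + (-2)² + 8*(-2))))*(-15) = -3119 + (1 - 1/(2*(-18 + 4 - 16)))*(-15) = -3119 + (1 - ½/(-30))*(-15) = -3119 + (1 - ½*(-1/30))*(-15) = -3119 + (1 + 1/60)*(-15) = -3119 + (61/60)*(-15) = -3119 - 61/4 = -12537/4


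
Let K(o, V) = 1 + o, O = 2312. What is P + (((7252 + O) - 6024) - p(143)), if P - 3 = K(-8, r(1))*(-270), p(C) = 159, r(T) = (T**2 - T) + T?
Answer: 5274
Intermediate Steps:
r(T) = T**2
P = 1893 (P = 3 + (1 - 8)*(-270) = 3 - 7*(-270) = 3 + 1890 = 1893)
P + (((7252 + O) - 6024) - p(143)) = 1893 + (((7252 + 2312) - 6024) - 1*159) = 1893 + ((9564 - 6024) - 159) = 1893 + (3540 - 159) = 1893 + 3381 = 5274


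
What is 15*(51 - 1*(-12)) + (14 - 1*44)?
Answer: 915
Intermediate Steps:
15*(51 - 1*(-12)) + (14 - 1*44) = 15*(51 + 12) + (14 - 44) = 15*63 - 30 = 945 - 30 = 915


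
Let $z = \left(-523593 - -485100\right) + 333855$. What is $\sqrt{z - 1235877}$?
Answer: $i \sqrt{940515} \approx 969.8 i$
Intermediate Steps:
$z = 295362$ ($z = \left(-523593 + 485100\right) + 333855 = -38493 + 333855 = 295362$)
$\sqrt{z - 1235877} = \sqrt{295362 - 1235877} = \sqrt{-940515} = i \sqrt{940515}$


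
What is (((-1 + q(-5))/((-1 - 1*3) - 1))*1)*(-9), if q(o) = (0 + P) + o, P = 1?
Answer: -9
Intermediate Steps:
q(o) = 1 + o (q(o) = (0 + 1) + o = 1 + o)
(((-1 + q(-5))/((-1 - 1*3) - 1))*1)*(-9) = (((-1 + (1 - 5))/((-1 - 1*3) - 1))*1)*(-9) = (((-1 - 4)/((-1 - 3) - 1))*1)*(-9) = (-5/(-4 - 1)*1)*(-9) = (-5/(-5)*1)*(-9) = (-5*(-⅕)*1)*(-9) = (1*1)*(-9) = 1*(-9) = -9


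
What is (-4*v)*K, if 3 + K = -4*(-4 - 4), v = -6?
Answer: 696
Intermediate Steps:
K = 29 (K = -3 - 4*(-4 - 4) = -3 - 4*(-8) = -3 + 32 = 29)
(-4*v)*K = -4*(-6)*29 = 24*29 = 696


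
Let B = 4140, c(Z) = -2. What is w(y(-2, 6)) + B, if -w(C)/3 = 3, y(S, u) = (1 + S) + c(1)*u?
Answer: 4131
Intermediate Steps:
y(S, u) = 1 + S - 2*u (y(S, u) = (1 + S) - 2*u = 1 + S - 2*u)
w(C) = -9 (w(C) = -3*3 = -9)
w(y(-2, 6)) + B = -9 + 4140 = 4131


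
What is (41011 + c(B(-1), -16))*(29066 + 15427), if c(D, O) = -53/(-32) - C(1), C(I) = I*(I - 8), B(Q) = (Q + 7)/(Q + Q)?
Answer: 58402802097/32 ≈ 1.8251e+9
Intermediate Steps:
B(Q) = (7 + Q)/(2*Q) (B(Q) = (7 + Q)/((2*Q)) = (7 + Q)*(1/(2*Q)) = (7 + Q)/(2*Q))
C(I) = I*(-8 + I)
c(D, O) = 277/32 (c(D, O) = -53/(-32) - (-8 + 1) = -53*(-1/32) - (-7) = 53/32 - 1*(-7) = 53/32 + 7 = 277/32)
(41011 + c(B(-1), -16))*(29066 + 15427) = (41011 + 277/32)*(29066 + 15427) = (1312629/32)*44493 = 58402802097/32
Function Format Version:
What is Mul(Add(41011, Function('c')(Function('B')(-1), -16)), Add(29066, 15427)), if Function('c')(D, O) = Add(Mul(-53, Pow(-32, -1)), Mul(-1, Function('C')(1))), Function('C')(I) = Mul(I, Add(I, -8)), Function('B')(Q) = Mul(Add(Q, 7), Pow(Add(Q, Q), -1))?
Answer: Rational(58402802097, 32) ≈ 1.8251e+9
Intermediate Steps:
Function('B')(Q) = Mul(Rational(1, 2), Pow(Q, -1), Add(7, Q)) (Function('B')(Q) = Mul(Add(7, Q), Pow(Mul(2, Q), -1)) = Mul(Add(7, Q), Mul(Rational(1, 2), Pow(Q, -1))) = Mul(Rational(1, 2), Pow(Q, -1), Add(7, Q)))
Function('C')(I) = Mul(I, Add(-8, I))
Function('c')(D, O) = Rational(277, 32) (Function('c')(D, O) = Add(Mul(-53, Pow(-32, -1)), Mul(-1, Mul(1, Add(-8, 1)))) = Add(Mul(-53, Rational(-1, 32)), Mul(-1, Mul(1, -7))) = Add(Rational(53, 32), Mul(-1, -7)) = Add(Rational(53, 32), 7) = Rational(277, 32))
Mul(Add(41011, Function('c')(Function('B')(-1), -16)), Add(29066, 15427)) = Mul(Add(41011, Rational(277, 32)), Add(29066, 15427)) = Mul(Rational(1312629, 32), 44493) = Rational(58402802097, 32)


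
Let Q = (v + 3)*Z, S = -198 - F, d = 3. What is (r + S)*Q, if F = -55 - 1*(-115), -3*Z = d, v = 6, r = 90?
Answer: 1512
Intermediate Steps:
Z = -1 (Z = -⅓*3 = -1)
F = 60 (F = -55 + 115 = 60)
S = -258 (S = -198 - 1*60 = -198 - 60 = -258)
Q = -9 (Q = (6 + 3)*(-1) = 9*(-1) = -9)
(r + S)*Q = (90 - 258)*(-9) = -168*(-9) = 1512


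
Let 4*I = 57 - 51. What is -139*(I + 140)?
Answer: -39337/2 ≈ -19669.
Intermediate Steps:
I = 3/2 (I = (57 - 51)/4 = (¼)*6 = 3/2 ≈ 1.5000)
-139*(I + 140) = -139*(3/2 + 140) = -139*283/2 = -39337/2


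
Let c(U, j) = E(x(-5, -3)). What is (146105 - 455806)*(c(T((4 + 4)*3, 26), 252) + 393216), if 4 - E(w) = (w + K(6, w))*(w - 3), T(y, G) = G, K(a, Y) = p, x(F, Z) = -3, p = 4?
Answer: -121782485426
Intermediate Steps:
K(a, Y) = 4
E(w) = 4 - (-3 + w)*(4 + w) (E(w) = 4 - (w + 4)*(w - 3) = 4 - (4 + w)*(-3 + w) = 4 - (-3 + w)*(4 + w))
c(U, j) = 10 (c(U, j) = 16 - 1*(-3) - 1*(-3)² = 16 + 3 - 1*9 = 16 + 3 - 9 = 10)
(146105 - 455806)*(c(T((4 + 4)*3, 26), 252) + 393216) = (146105 - 455806)*(10 + 393216) = -309701*393226 = -121782485426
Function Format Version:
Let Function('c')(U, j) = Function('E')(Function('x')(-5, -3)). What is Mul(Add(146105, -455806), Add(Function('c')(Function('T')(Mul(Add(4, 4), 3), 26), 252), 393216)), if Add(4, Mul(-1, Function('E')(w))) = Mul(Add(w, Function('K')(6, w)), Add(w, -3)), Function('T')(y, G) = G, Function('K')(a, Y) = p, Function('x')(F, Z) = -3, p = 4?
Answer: -121782485426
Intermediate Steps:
Function('K')(a, Y) = 4
Function('E')(w) = Add(4, Mul(-1, Add(-3, w), Add(4, w))) (Function('E')(w) = Add(4, Mul(-1, Mul(Add(w, 4), Add(w, -3)))) = Add(4, Mul(-1, Mul(Add(4, w), Add(-3, w)))) = Add(4, Mul(-1, Mul(Add(-3, w), Add(4, w)))) = Add(4, Mul(-1, Add(-3, w), Add(4, w))))
Function('c')(U, j) = 10 (Function('c')(U, j) = Add(16, Mul(-1, -3), Mul(-1, Pow(-3, 2))) = Add(16, 3, Mul(-1, 9)) = Add(16, 3, -9) = 10)
Mul(Add(146105, -455806), Add(Function('c')(Function('T')(Mul(Add(4, 4), 3), 26), 252), 393216)) = Mul(Add(146105, -455806), Add(10, 393216)) = Mul(-309701, 393226) = -121782485426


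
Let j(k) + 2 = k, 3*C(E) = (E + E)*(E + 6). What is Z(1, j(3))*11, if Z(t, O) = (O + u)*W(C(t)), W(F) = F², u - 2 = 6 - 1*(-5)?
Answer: 30184/9 ≈ 3353.8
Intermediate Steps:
C(E) = 2*E*(6 + E)/3 (C(E) = ((E + E)*(E + 6))/3 = ((2*E)*(6 + E))/3 = (2*E*(6 + E))/3 = 2*E*(6 + E)/3)
u = 13 (u = 2 + (6 - 1*(-5)) = 2 + (6 + 5) = 2 + 11 = 13)
j(k) = -2 + k
Z(t, O) = 4*t²*(6 + t)²*(13 + O)/9 (Z(t, O) = (O + 13)*(2*t*(6 + t)/3)² = (13 + O)*(4*t²*(6 + t)²/9) = 4*t²*(6 + t)²*(13 + O)/9)
Z(1, j(3))*11 = ((4/9)*1²*(6 + 1)²*(13 + (-2 + 3)))*11 = ((4/9)*1*7²*(13 + 1))*11 = ((4/9)*1*49*14)*11 = (2744/9)*11 = 30184/9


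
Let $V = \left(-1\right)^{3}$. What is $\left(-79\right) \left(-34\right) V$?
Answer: $-2686$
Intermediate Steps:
$V = -1$
$\left(-79\right) \left(-34\right) V = \left(-79\right) \left(-34\right) \left(-1\right) = 2686 \left(-1\right) = -2686$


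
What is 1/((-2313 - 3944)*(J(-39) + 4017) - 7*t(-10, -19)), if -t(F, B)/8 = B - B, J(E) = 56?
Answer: -1/25484761 ≈ -3.9239e-8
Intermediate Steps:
t(F, B) = 0 (t(F, B) = -8*(B - B) = -8*0 = 0)
1/((-2313 - 3944)*(J(-39) + 4017) - 7*t(-10, -19)) = 1/((-2313 - 3944)*(56 + 4017) - 7*0) = 1/(-6257*4073 + 0) = 1/(-25484761 + 0) = 1/(-25484761) = -1/25484761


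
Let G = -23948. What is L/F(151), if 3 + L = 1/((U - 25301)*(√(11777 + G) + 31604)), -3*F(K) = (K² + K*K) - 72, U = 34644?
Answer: 83988196587057/424886954991721730 + 3*I*√12171/424886954991721730 ≈ 0.00019767 + 7.7895e-16*I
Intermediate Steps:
F(K) = 24 - 2*K²/3 (F(K) = -((K² + K*K) - 72)/3 = -((K² + K²) - 72)/3 = -(2*K² - 72)/3 = -(-72 + 2*K²)/3 = 24 - 2*K²/3)
L = -3 + 1/(295276172 + 9343*I*√12171) (L = -3 + 1/((34644 - 25301)*(√(11777 - 23948) + 31604)) = -3 + 1/(9343*(√(-12171) + 31604)) = -3 + 1/(9343*(I*√12171 + 31604)) = -3 + 1/(9343*(31604 + I*√12171)) = -3 + 1/(295276172 + 9343*I*√12171) ≈ -3.0 - 1.1822e-11*I)
L/F(151) = ((-28029*√12171 + 885828515*I)/(9343*(√12171 - 31604*I)))/(24 - ⅔*151²) = ((-28029*√12171 + 885828515*I)/(9343*(√12171 - 31604*I)))/(24 - ⅔*22801) = ((-28029*√12171 + 885828515*I)/(9343*(√12171 - 31604*I)))/(24 - 45602/3) = ((-28029*√12171 + 885828515*I)/(9343*(√12171 - 31604*I)))/(-45530/3) = ((-28029*√12171 + 885828515*I)/(9343*(√12171 - 31604*I)))*(-3/45530) = -3*(-28029*√12171 + 885828515*I)/(425386790*(√12171 - 31604*I))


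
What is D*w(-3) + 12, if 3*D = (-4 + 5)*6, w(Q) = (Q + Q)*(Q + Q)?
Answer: 84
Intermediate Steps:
w(Q) = 4*Q² (w(Q) = (2*Q)*(2*Q) = 4*Q²)
D = 2 (D = ((-4 + 5)*6)/3 = (1*6)/3 = (⅓)*6 = 2)
D*w(-3) + 12 = 2*(4*(-3)²) + 12 = 2*(4*9) + 12 = 2*36 + 12 = 72 + 12 = 84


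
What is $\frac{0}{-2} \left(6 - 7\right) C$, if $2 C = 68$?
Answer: $0$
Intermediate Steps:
$C = 34$ ($C = \frac{1}{2} \cdot 68 = 34$)
$\frac{0}{-2} \left(6 - 7\right) C = \frac{0}{-2} \left(6 - 7\right) 34 = 0 \left(- \frac{1}{2}\right) \left(-1\right) 34 = 0 \left(-1\right) 34 = 0 \cdot 34 = 0$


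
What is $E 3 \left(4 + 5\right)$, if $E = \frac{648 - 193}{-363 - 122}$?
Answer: $- \frac{2457}{97} \approx -25.33$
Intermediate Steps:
$E = - \frac{91}{97}$ ($E = \frac{455}{-485} = 455 \left(- \frac{1}{485}\right) = - \frac{91}{97} \approx -0.93814$)
$E 3 \left(4 + 5\right) = - \frac{91 \cdot 3 \left(4 + 5\right)}{97} = - \frac{91 \cdot 3 \cdot 9}{97} = \left(- \frac{91}{97}\right) 27 = - \frac{2457}{97}$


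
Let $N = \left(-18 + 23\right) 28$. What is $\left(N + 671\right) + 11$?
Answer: $822$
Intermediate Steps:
$N = 140$ ($N = 5 \cdot 28 = 140$)
$\left(N + 671\right) + 11 = \left(140 + 671\right) + 11 = 811 + 11 = 822$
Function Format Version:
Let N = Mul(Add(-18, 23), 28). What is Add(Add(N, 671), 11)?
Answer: 822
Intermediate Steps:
N = 140 (N = Mul(5, 28) = 140)
Add(Add(N, 671), 11) = Add(Add(140, 671), 11) = Add(811, 11) = 822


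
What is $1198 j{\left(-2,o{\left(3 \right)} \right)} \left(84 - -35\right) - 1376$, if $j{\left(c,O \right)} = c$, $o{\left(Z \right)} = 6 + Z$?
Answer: $-286500$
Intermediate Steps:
$1198 j{\left(-2,o{\left(3 \right)} \right)} \left(84 - -35\right) - 1376 = 1198 \left(- 2 \left(84 - -35\right)\right) - 1376 = 1198 \left(- 2 \left(84 + 35\right)\right) - 1376 = 1198 \left(\left(-2\right) 119\right) - 1376 = 1198 \left(-238\right) - 1376 = -285124 - 1376 = -286500$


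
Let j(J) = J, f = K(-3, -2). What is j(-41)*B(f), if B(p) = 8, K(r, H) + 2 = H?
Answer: -328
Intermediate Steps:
K(r, H) = -2 + H
f = -4 (f = -2 - 2 = -4)
j(-41)*B(f) = -41*8 = -328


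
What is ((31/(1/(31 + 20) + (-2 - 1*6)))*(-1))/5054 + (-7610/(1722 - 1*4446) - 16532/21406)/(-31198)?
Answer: 225019917349/319716250984284 ≈ 0.00070381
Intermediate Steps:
((31/(1/(31 + 20) + (-2 - 1*6)))*(-1))/5054 + (-7610/(1722 - 1*4446) - 16532/21406)/(-31198) = ((31/(1/51 + (-2 - 6)))*(-1))*(1/5054) + (-7610/(1722 - 4446) - 16532*1/21406)*(-1/31198) = ((31/(1/51 - 8))*(-1))*(1/5054) + (-7610/(-2724) - 8266/10703)*(-1/31198) = ((31/(-407/51))*(-1))*(1/5054) + (-7610*(-1/2724) - 8266/10703)*(-1/31198) = (-51/407*31*(-1))*(1/5054) + (3805/1362 - 8266/10703)*(-1/31198) = -1581/407*(-1)*(1/5054) + (29466623/14577486)*(-1/31198) = (1581/407)*(1/5054) - 29466623/454788408228 = 1581/2056978 - 29466623/454788408228 = 225019917349/319716250984284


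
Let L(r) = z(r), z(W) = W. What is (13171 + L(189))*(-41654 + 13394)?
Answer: -377553600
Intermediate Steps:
L(r) = r
(13171 + L(189))*(-41654 + 13394) = (13171 + 189)*(-41654 + 13394) = 13360*(-28260) = -377553600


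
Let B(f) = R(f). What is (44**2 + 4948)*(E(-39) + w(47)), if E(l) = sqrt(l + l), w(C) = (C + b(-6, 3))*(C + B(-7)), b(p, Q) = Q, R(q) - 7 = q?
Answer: 16177400 + 6884*I*sqrt(78) ≈ 1.6177e+7 + 60798.0*I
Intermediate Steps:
R(q) = 7 + q
B(f) = 7 + f
w(C) = C*(3 + C) (w(C) = (C + 3)*(C + (7 - 7)) = (3 + C)*(C + 0) = (3 + C)*C = C*(3 + C))
E(l) = sqrt(2)*sqrt(l) (E(l) = sqrt(2*l) = sqrt(2)*sqrt(l))
(44**2 + 4948)*(E(-39) + w(47)) = (44**2 + 4948)*(sqrt(2)*sqrt(-39) + 47*(3 + 47)) = (1936 + 4948)*(sqrt(2)*(I*sqrt(39)) + 47*50) = 6884*(I*sqrt(78) + 2350) = 6884*(2350 + I*sqrt(78)) = 16177400 + 6884*I*sqrt(78)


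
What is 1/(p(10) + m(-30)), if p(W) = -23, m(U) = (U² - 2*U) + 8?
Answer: 1/945 ≈ 0.0010582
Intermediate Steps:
m(U) = 8 + U² - 2*U
1/(p(10) + m(-30)) = 1/(-23 + (8 + (-30)² - 2*(-30))) = 1/(-23 + (8 + 900 + 60)) = 1/(-23 + 968) = 1/945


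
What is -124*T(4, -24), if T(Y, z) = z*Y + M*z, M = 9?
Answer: 38688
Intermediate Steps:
T(Y, z) = 9*z + Y*z (T(Y, z) = z*Y + 9*z = Y*z + 9*z = 9*z + Y*z)
-124*T(4, -24) = -(-2976)*(9 + 4) = -(-2976)*13 = -124*(-312) = 38688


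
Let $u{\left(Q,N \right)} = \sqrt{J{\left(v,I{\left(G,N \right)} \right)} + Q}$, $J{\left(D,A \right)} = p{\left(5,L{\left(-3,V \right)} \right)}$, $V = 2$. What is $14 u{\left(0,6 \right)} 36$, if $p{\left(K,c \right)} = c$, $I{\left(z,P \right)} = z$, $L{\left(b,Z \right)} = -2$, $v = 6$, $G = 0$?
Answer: $504 i \sqrt{2} \approx 712.76 i$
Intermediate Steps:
$J{\left(D,A \right)} = -2$
$u{\left(Q,N \right)} = \sqrt{-2 + Q}$
$14 u{\left(0,6 \right)} 36 = 14 \sqrt{-2 + 0} \cdot 36 = 14 \sqrt{-2} \cdot 36 = 14 i \sqrt{2} \cdot 36 = 504 i \sqrt{2}$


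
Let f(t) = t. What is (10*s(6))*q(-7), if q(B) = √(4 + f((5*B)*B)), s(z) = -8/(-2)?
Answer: 40*√249 ≈ 631.19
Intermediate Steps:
s(z) = 4 (s(z) = -8*(-½) = 4)
q(B) = √(4 + 5*B²) (q(B) = √(4 + (5*B)*B) = √(4 + 5*B²))
(10*s(6))*q(-7) = (10*4)*√(4 + 5*(-7)²) = 40*√(4 + 5*49) = 40*√(4 + 245) = 40*√249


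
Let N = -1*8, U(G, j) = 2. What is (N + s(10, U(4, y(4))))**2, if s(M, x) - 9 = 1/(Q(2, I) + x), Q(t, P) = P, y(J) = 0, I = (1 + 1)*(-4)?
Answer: 25/36 ≈ 0.69444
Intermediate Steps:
I = -8 (I = 2*(-4) = -8)
s(M, x) = 9 + 1/(-8 + x)
N = -8
(N + s(10, U(4, y(4))))**2 = (-8 + (-71 + 9*2)/(-8 + 2))**2 = (-8 + (-71 + 18)/(-6))**2 = (-8 - 1/6*(-53))**2 = (-8 + 53/6)**2 = (5/6)**2 = 25/36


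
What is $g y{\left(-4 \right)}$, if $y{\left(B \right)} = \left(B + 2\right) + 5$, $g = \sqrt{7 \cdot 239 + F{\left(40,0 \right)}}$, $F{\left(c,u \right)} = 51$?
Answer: $6 \sqrt{431} \approx 124.56$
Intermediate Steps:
$g = 2 \sqrt{431}$ ($g = \sqrt{7 \cdot 239 + 51} = \sqrt{1673 + 51} = \sqrt{1724} = 2 \sqrt{431} \approx 41.521$)
$y{\left(B \right)} = 7 + B$ ($y{\left(B \right)} = \left(2 + B\right) + 5 = 7 + B$)
$g y{\left(-4 \right)} = 2 \sqrt{431} \left(7 - 4\right) = 2 \sqrt{431} \cdot 3 = 6 \sqrt{431}$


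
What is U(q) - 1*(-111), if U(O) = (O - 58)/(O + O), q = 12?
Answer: 1309/12 ≈ 109.08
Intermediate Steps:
U(O) = (-58 + O)/(2*O) (U(O) = (-58 + O)/((2*O)) = (-58 + O)*(1/(2*O)) = (-58 + O)/(2*O))
U(q) - 1*(-111) = (1/2)*(-58 + 12)/12 - 1*(-111) = (1/2)*(1/12)*(-46) + 111 = -23/12 + 111 = 1309/12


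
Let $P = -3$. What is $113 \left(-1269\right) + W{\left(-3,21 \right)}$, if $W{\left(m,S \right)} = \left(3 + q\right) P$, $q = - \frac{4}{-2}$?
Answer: $-143412$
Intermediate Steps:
$q = 2$ ($q = \left(-4\right) \left(- \frac{1}{2}\right) = 2$)
$W{\left(m,S \right)} = -15$ ($W{\left(m,S \right)} = \left(3 + 2\right) \left(-3\right) = 5 \left(-3\right) = -15$)
$113 \left(-1269\right) + W{\left(-3,21 \right)} = 113 \left(-1269\right) - 15 = -143397 - 15 = -143412$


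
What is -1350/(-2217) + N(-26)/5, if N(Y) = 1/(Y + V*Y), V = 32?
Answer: 1929761/3170310 ≈ 0.60870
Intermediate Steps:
N(Y) = 1/(33*Y) (N(Y) = 1/(Y + 32*Y) = 1/(33*Y))
-1350/(-2217) + N(-26)/5 = -1350/(-2217) + ((1/33)/(-26))/5 = -1350*(-1/2217) + ((1/33)*(-1/26))*(1/5) = 450/739 - 1/858*1/5 = 450/739 - 1/4290 = 1929761/3170310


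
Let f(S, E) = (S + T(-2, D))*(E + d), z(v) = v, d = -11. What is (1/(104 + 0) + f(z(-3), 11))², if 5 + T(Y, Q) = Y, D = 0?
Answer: 1/10816 ≈ 9.2456e-5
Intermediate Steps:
T(Y, Q) = -5 + Y
f(S, E) = (-11 + E)*(-7 + S) (f(S, E) = (S + (-5 - 2))*(E - 11) = (S - 7)*(-11 + E) = (-7 + S)*(-11 + E) = (-11 + E)*(-7 + S))
(1/(104 + 0) + f(z(-3), 11))² = (1/(104 + 0) + (77 - 11*(-3) - 7*11 + 11*(-3)))² = (1/104 + (77 + 33 - 77 - 33))² = (1/104 + 0)² = (1/104)² = 1/10816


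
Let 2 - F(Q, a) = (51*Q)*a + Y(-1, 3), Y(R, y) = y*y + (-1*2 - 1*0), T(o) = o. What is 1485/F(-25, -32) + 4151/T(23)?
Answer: 33869480/187703 ≈ 180.44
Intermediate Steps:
Y(R, y) = -2 + y**2 (Y(R, y) = y**2 + (-2 + 0) = y**2 - 2 = -2 + y**2)
F(Q, a) = -5 - 51*Q*a (F(Q, a) = 2 - ((51*Q)*a + (-2 + 3**2)) = 2 - (51*Q*a + (-2 + 9)) = 2 - (51*Q*a + 7) = 2 - (7 + 51*Q*a) = 2 + (-7 - 51*Q*a) = -5 - 51*Q*a)
1485/F(-25, -32) + 4151/T(23) = 1485/(-5 - 51*(-25)*(-32)) + 4151/23 = 1485/(-5 - 40800) + 4151*(1/23) = 1485/(-40805) + 4151/23 = 1485*(-1/40805) + 4151/23 = -297/8161 + 4151/23 = 33869480/187703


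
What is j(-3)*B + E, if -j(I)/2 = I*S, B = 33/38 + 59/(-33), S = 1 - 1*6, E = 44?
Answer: 14961/209 ≈ 71.584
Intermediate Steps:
S = -5 (S = 1 - 6 = -5)
B = -1153/1254 (B = 33*(1/38) + 59*(-1/33) = 33/38 - 59/33 = -1153/1254 ≈ -0.91946)
j(I) = 10*I (j(I) = -2*I*(-5) = -(-10)*I = 10*I)
j(-3)*B + E = (10*(-3))*(-1153/1254) + 44 = -30*(-1153/1254) + 44 = 5765/209 + 44 = 14961/209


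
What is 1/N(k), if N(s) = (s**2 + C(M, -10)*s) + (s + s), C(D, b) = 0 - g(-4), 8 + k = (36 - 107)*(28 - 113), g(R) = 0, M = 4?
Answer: 1/36336783 ≈ 2.7520e-8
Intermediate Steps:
k = 6027 (k = -8 + (36 - 107)*(28 - 113) = -8 - 71*(-85) = -8 + 6035 = 6027)
C(D, b) = 0 (C(D, b) = 0 - 1*0 = 0 + 0 = 0)
N(s) = s**2 + 2*s (N(s) = (s**2 + 0*s) + (s + s) = (s**2 + 0) + 2*s = s**2 + 2*s)
1/N(k) = 1/(6027*(2 + 6027)) = 1/(6027*6029) = 1/36336783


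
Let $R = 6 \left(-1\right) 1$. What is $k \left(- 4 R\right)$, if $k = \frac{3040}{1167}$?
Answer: $\frac{24320}{389} \approx 62.519$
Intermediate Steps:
$R = -6$ ($R = \left(-6\right) 1 = -6$)
$k = \frac{3040}{1167}$ ($k = 3040 \cdot \frac{1}{1167} = \frac{3040}{1167} \approx 2.605$)
$k \left(- 4 R\right) = \frac{3040 \left(\left(-4\right) \left(-6\right)\right)}{1167} = \frac{3040}{1167} \cdot 24 = \frac{24320}{389}$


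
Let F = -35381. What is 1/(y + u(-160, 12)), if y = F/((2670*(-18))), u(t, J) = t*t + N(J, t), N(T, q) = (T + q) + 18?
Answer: 48060/1224123581 ≈ 3.9261e-5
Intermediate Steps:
N(T, q) = 18 + T + q
u(t, J) = 18 + J + t + t² (u(t, J) = t*t + (18 + J + t) = t² + (18 + J + t) = 18 + J + t + t²)
y = 35381/48060 (y = -35381/(2670*(-18)) = -35381/(-48060) = -35381*(-1/48060) = 35381/48060 ≈ 0.73618)
1/(y + u(-160, 12)) = 1/(35381/48060 + (18 + 12 - 160 + (-160)²)) = 1/(35381/48060 + (18 + 12 - 160 + 25600)) = 1/(35381/48060 + 25470) = 1/(1224123581/48060) = 48060/1224123581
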